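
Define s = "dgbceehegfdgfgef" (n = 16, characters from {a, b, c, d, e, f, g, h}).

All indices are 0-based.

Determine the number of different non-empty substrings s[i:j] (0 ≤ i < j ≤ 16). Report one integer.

rank→(start, suffix):
  0 → (2, 'bceehegfdgfgef')
  1 → (3, 'ceehegfdgfgef')
  2 → (0, 'dgbceehegfdgfgef')
  3 → (10, 'dgfgef')
  4 → (4, 'eehegfdgfgef')
  5 → (14, 'ef')
  6 → (7, 'egfdgfgef')
  7 → (5, 'ehegfdgfgef')
  8 → (15, 'f')
  9 → (9, 'fdgfgef')
  10 → (12, 'fgef')
  11 → (1, 'gbceehegfdgfgef')
  12 → (13, 'gef')
  13 → (8, 'gfdgfgef')
  14 → (11, 'gfgef')
  15 → (6, 'hegfdgfgef')

SA = [2, 3, 0, 10, 4, 14, 7, 5, 15, 9, 12, 1, 13, 8, 11, 6]
rank  pair      lcp
   1  s[2:],s[3:]  0  ''
   2  s[3:],s[0:]  0  ''
   3  s[0:],s[10:]  2  'dg'
   4  s[10:],s[4:]  0  ''
   5  s[4:],s[14:]  1  'e'
   6  s[14:],s[7:]  1  'e'
   7  s[7:],s[5:]  1  'e'
   8  s[5:],s[15:]  0  ''
   9  s[15:],s[9:]  1  'f'
  10  s[9:],s[12:]  1  'f'
  11  s[12:],s[1:]  0  ''
  12  s[1:],s[13:]  1  'g'
  13  s[13:],s[8:]  1  'g'
  14  s[8:],s[11:]  2  'gf'
  15  s[11:],s[6:]  0  ''

n(n+1)/2 = 16·17/2 = 136
Σ LCP = 0 + 0 + 0 + 2 + 0 + 1 + 1 + 1 + 0 + 1 + 1 + 0 + 1 + 1 + 2 + 0 = 11
distinct = 136 − 11 = 125

125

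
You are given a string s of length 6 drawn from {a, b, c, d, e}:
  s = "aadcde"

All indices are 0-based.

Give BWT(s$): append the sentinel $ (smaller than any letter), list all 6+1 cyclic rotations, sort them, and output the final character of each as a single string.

e$adacd

rank  rotation last
    0  $aadcde  e
    1  aadcde$  $
    2  adcde$a  a
    3  cde$aad  d
    4  dcde$aa  a
    5  de$aadc  c
    6  e$aadcd  d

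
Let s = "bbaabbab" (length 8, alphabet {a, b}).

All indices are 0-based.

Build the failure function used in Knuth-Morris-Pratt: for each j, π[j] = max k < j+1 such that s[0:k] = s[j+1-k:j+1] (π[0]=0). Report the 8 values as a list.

[0, 1, 0, 0, 1, 2, 3, 1]

π[0] = 0
j=1 s[j]='b': π[1]=1 (border 'b')
j=2 s[j]='a': k: 1→0; π[2]=0 (border '')
j=3 s[j]='a': π[3]=0 (border '')
j=4 s[j]='b': π[4]=1 (border 'b')
j=5 s[j]='b': π[5]=2 (border 'bb')
j=6 s[j]='a': π[6]=3 (border 'bba')
j=7 s[j]='b': k: 3→0; π[7]=1 (border 'b')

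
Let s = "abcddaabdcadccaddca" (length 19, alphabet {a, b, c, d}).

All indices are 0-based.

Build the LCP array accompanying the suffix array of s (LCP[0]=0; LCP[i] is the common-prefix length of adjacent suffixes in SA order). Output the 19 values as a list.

rank→(start, suffix):
  0 → (18, 'a')
  1 → (5, 'aabdcadccaddca')
  2 → (0, 'abcddaabdcadccaddca')
  3 → (6, 'abdcadccaddca')
  4 → (10, 'adccaddca')
  5 → (14, 'addca')
  6 → (1, 'bcddaabdcadccaddca')
  7 → (7, 'bdcadccaddca')
  8 → (17, 'ca')
  9 → (9, 'cadccaddca')
  10 → (13, 'caddca')
  11 → (12, 'ccaddca')
  12 → (2, 'cddaabdcadccaddca')
  13 → (4, 'daabdcadccaddca')
  14 → (16, 'dca')
  15 → (8, 'dcadccaddca')
  16 → (11, 'dccaddca')
  17 → (3, 'ddaabdcadccaddca')
  18 → (15, 'ddca')

SA = [18, 5, 0, 6, 10, 14, 1, 7, 17, 9, 13, 12, 2, 4, 16, 8, 11, 3, 15]
[i] adj suffixes → lcp
  [1] 18/5 → 1 ('a')
  [2] 5/0 → 1 ('a')
  [3] 0/6 → 2 ('ab')
  [4] 6/10 → 1 ('a')
  [5] 10/14 → 2 ('ad')
  [6] 14/1 → 0 ('')
  [7] 1/7 → 1 ('b')
  [8] 7/17 → 0 ('')
  [9] 17/9 → 2 ('ca')
  [10] 9/13 → 3 ('cad')
  [11] 13/12 → 1 ('c')
  [12] 12/2 → 1 ('c')
  [13] 2/4 → 0 ('')
  [14] 4/16 → 1 ('d')
  [15] 16/8 → 3 ('dca')
  [16] 8/11 → 2 ('dc')
  [17] 11/3 → 1 ('d')
  [18] 3/15 → 2 ('dd')

[0, 1, 1, 2, 1, 2, 0, 1, 0, 2, 3, 1, 1, 0, 1, 3, 2, 1, 2]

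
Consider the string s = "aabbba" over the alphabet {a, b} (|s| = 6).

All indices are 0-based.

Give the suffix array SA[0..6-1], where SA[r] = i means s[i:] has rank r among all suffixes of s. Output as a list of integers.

rank | idx | suffix
   0 |   5 | a
   1 |   0 | aabbba
   2 |   1 | abbba
   3 |   4 | ba
   4 |   3 | bba
   5 |   2 | bbba

[5, 0, 1, 4, 3, 2]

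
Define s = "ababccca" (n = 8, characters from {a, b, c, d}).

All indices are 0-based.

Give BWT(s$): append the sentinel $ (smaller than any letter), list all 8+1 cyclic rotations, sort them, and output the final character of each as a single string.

rank  rotation   last
    0  $ababccca  a
    1  a$ababccc  c
    2  ababccca$  $
    3  abccca$ab  b
    4  babccca$a  a
    5  bccca$aba  a
    6  ca$ababcc  c
    7  cca$ababc  c
    8  ccca$abab  b

ac$baaccb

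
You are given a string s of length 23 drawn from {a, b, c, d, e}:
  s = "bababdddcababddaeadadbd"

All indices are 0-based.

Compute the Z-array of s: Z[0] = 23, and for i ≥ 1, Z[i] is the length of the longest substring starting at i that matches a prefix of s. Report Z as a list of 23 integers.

[23, 0, 3, 0, 1, 0, 0, 0, 0, 0, 3, 0, 1, 0, 0, 0, 0, 0, 0, 0, 0, 1, 0]

Z[0]=23
i=1: i≥r, start 0; Z[1]=0
i=2: i≥r, start 0; Z[2]=3 grow→box=[2,5)
i=3: min(r-i=2, Z[1]=0)=0; Z[3]=0
i=4: min(r-i=1, Z[2]=3)=1; Z[4]=1
i=5: i≥r, start 0; Z[5]=0
i=6: i≥r, start 0; Z[6]=0
i=7: i≥r, start 0; Z[7]=0
i=8: i≥r, start 0; Z[8]=0
i=9: i≥r, start 0; Z[9]=0
i=10: i≥r, start 0; Z[10]=3 grow→box=[10,13)
i=11: min(r-i=2, Z[1]=0)=0; Z[11]=0
i=12: min(r-i=1, Z[2]=3)=1; Z[12]=1
i=13: i≥r, start 0; Z[13]=0
i=14: i≥r, start 0; Z[14]=0
i=15: i≥r, start 0; Z[15]=0
i=16: i≥r, start 0; Z[16]=0
i=17: i≥r, start 0; Z[17]=0
i=18: i≥r, start 0; Z[18]=0
i=19: i≥r, start 0; Z[19]=0
i=20: i≥r, start 0; Z[20]=0
i=21: i≥r, start 0; Z[21]=1 grow→box=[21,22)
i=22: i≥r, start 0; Z[22]=0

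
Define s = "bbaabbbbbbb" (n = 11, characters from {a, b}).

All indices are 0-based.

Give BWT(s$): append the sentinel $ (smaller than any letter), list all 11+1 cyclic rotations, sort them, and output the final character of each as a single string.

rank  rotation      last
    0  $bbaabbbbbbb  b
    1  aabbbbbbb$bb  b
    2  abbbbbbb$bba  a
    3  b$bbaabbbbbb  b
    4  baabbbbbbb$b  b
    5  bb$bbaabbbbb  b
    6  bbaabbbbbbb$  $
    7  bbb$bbaabbbb  b
    8  bbbb$bbaabbb  b
    9  bbbbb$bbaabb  b
   10  bbbbbb$bbaab  b
   11  bbbbbbb$bbaa  a

bbabbb$bbbba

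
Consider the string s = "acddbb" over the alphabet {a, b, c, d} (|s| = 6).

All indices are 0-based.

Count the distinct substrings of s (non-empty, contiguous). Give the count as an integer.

19

rank | idx | suffix
   0 |   0 | acddbb
   1 |   5 | b
   2 |   4 | bb
   3 |   1 | cddbb
   4 |   3 | dbb
   5 |   2 | ddbb

SA = [0, 5, 4, 1, 3, 2]
i: (SA[i-1],SA[i]) lcp shared
  1: (0,5) 0 ''
  2: (5,4) 1 'b'
  3: (4,1) 0 ''
  4: (1,3) 0 ''
  5: (3,2) 1 'd'

n(n+1)/2 = 6·7/2 = 21
Σ LCP = 0 + 0 + 1 + 0 + 0 + 1 = 2
distinct = 21 − 2 = 19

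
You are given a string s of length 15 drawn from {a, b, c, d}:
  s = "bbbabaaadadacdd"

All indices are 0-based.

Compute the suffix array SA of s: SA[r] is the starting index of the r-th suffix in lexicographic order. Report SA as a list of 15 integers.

sorted suffixes:
  #0 SA[0]=5  'aaadadacdd'
  #1 SA[1]=6  'aadadacdd'
  #2 SA[2]=3  'abaaadadacdd'
  #3 SA[3]=11  'acdd'
  #4 SA[4]=9  'adacdd'
  #5 SA[5]=7  'adadacdd'
  #6 SA[6]=4  'baaadadacdd'
  #7 SA[7]=2  'babaaadadacdd'
  #8 SA[8]=1  'bbabaaadadacdd'
  #9 SA[9]=0  'bbbabaaadadacdd'
  #10 SA[10]=12  'cdd'
  #11 SA[11]=14  'd'
  #12 SA[12]=10  'dacdd'
  #13 SA[13]=8  'dadacdd'
  #14 SA[14]=13  'dd'

[5, 6, 3, 11, 9, 7, 4, 2, 1, 0, 12, 14, 10, 8, 13]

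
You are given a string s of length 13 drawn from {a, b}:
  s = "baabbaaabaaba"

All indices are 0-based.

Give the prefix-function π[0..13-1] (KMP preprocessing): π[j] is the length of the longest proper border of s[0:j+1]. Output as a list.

π[0] = 0
j=1 s[j]='a': π[1]=0 (border '')
j=2 s[j]='a': π[2]=0 (border '')
j=3 s[j]='b': π[3]=1 (border 'b')
j=4 s[j]='b': k: 1→0; π[4]=1 (border 'b')
j=5 s[j]='a': π[5]=2 (border 'ba')
j=6 s[j]='a': π[6]=3 (border 'baa')
j=7 s[j]='a': k: 3→0; π[7]=0 (border '')
j=8 s[j]='b': π[8]=1 (border 'b')
j=9 s[j]='a': π[9]=2 (border 'ba')
j=10 s[j]='a': π[10]=3 (border 'baa')
j=11 s[j]='b': π[11]=4 (border 'baab')
j=12 s[j]='a': k: 4→1; π[12]=2 (border 'ba')

[0, 0, 0, 1, 1, 2, 3, 0, 1, 2, 3, 4, 2]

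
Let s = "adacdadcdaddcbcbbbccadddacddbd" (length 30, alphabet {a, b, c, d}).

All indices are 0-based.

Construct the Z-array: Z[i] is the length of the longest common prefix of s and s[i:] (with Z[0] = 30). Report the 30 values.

Z[0]=30
i=1: fresh scan; Z[1]=0
i=2: fresh scan; Z[2]=1 grow→box=[2,3)
i=3: fresh scan; Z[3]=0
i=4: fresh scan; Z[4]=0
i=5: fresh scan; Z[5]=2 grow→box=[5,7)
i=6: min(r-i=1, Z[1]=0)=0; Z[6]=0
i=7: fresh scan; Z[7]=0
i=8: fresh scan; Z[8]=0
i=9: fresh scan; Z[9]=2 grow→box=[9,11)
i=10: min(r-i=1, Z[1]=0)=0; Z[10]=0
i=11: fresh scan; Z[11]=0
i=12: fresh scan; Z[12]=0
i=13: fresh scan; Z[13]=0
i=14: fresh scan; Z[14]=0
i=15: fresh scan; Z[15]=0
i=16: fresh scan; Z[16]=0
i=17: fresh scan; Z[17]=0
i=18: fresh scan; Z[18]=0
i=19: fresh scan; Z[19]=0
i=20: fresh scan; Z[20]=2 grow→box=[20,22)
i=21: min(r-i=1, Z[1]=0)=0; Z[21]=0
i=22: fresh scan; Z[22]=0
i=23: fresh scan; Z[23]=0
i=24: fresh scan; Z[24]=1 grow→box=[24,25)
i=25: fresh scan; Z[25]=0
i=26: fresh scan; Z[26]=0
i=27: fresh scan; Z[27]=0
i=28: fresh scan; Z[28]=0
i=29: fresh scan; Z[29]=0

[30, 0, 1, 0, 0, 2, 0, 0, 0, 2, 0, 0, 0, 0, 0, 0, 0, 0, 0, 0, 2, 0, 0, 0, 1, 0, 0, 0, 0, 0]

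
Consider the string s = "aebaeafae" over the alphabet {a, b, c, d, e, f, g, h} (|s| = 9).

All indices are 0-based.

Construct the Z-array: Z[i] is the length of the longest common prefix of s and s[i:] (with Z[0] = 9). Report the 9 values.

Z[0]=9
i=1: outside box; Z[1]=0
i=2: outside box; Z[2]=0
i=3: outside box; Z[3]=2 grow→box=[3,5)
i=4: min(r-i=1, Z[1]=0)=0; Z[4]=0
i=5: outside box; Z[5]=1 grow→box=[5,6)
i=6: outside box; Z[6]=0
i=7: outside box; Z[7]=2 grow→box=[7,9)
i=8: min(r-i=1, Z[1]=0)=0; Z[8]=0

[9, 0, 0, 2, 0, 1, 0, 2, 0]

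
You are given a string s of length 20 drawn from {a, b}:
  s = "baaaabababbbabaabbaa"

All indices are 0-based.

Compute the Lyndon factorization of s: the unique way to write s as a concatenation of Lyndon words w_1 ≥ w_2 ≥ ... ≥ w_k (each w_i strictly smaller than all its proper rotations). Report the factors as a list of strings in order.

emit factor 1: 'b' (i=0, period=1)
emit factor 2: 'aaaabababbbabaabb' (i=1, period=17)
emit factor 3: 'a' (i=18, period=1)
emit factor 4: 'a' (i=19, period=1)

["b", "aaaabababbbabaabb", "a", "a"]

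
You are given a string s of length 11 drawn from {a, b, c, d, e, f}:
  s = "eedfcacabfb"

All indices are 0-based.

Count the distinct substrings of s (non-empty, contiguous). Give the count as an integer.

rank→(start, suffix):
  0 → (7, 'abfb')
  1 → (5, 'acabfb')
  2 → (10, 'b')
  3 → (8, 'bfb')
  4 → (6, 'cabfb')
  5 → (4, 'cacabfb')
  6 → (2, 'dfcacabfb')
  7 → (1, 'edfcacabfb')
  8 → (0, 'eedfcacabfb')
  9 → (9, 'fb')
  10 → (3, 'fcacabfb')

SA = [7, 5, 10, 8, 6, 4, 2, 1, 0, 9, 3]
[i] adj suffixes → lcp
  [1] 7/5 → 1 ('a')
  [2] 5/10 → 0 ('')
  [3] 10/8 → 1 ('b')
  [4] 8/6 → 0 ('')
  [5] 6/4 → 2 ('ca')
  [6] 4/2 → 0 ('')
  [7] 2/1 → 0 ('')
  [8] 1/0 → 1 ('e')
  [9] 0/9 → 0 ('')
  [10] 9/3 → 1 ('f')

n(n+1)/2 = 11·12/2 = 66
Σ LCP = 0 + 1 + 0 + 1 + 0 + 2 + 0 + 0 + 1 + 0 + 1 = 6
distinct = 66 − 6 = 60

60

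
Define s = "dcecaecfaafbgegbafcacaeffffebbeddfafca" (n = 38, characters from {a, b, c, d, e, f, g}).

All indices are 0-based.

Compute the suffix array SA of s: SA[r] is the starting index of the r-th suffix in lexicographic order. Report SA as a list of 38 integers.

rank→(start, suffix):
  0 → (37, 'a')
  1 → (8, 'aafbgegbafcacaeffffebbeddfafca')
  2 → (19, 'acaeffffebbeddfafca')
  3 → (4, 'aecfaafbgegbafcacaeffffebbeddfafca')
  4 → (21, 'aeffffebbeddfafca')
  5 → (9, 'afbgegbafcacaeffffebbeddfafca')
  6 → (34, 'afca')
  7 → (16, 'afcacaeffffebbeddfafca')
  8 → (15, 'bafcacaeffffebbeddfafca')
  9 → (28, 'bbeddfafca')
  10 → (29, 'beddfafca')
  11 → (11, 'bgegbafcacaeffffebbeddfafca')
  12 → (36, 'ca')
  13 → (18, 'cacaeffffebbeddfafca')
  14 → (3, 'caecfaafbgegbafcacaeffffebbeddfafca')
  15 → (20, 'caeffffebbeddfafca')
  16 → (1, 'cecaecfaafbgegbafcacaeffffebbeddfafca')
  17 → (6, 'cfaafbgegbafcacaeffffebbeddfafca')
  18 → (0, 'dcecaecfaafbgegbafcacaeffffebbeddfafca')
  19 → (31, 'ddfafca')
  20 → (32, 'dfafca')
  21 → (27, 'ebbeddfafca')
  22 → (2, 'ecaecfaafbgegbafcacaeffffebbeddfafca')
  23 → (5, 'ecfaafbgegbafcacaeffffebbeddfafca')
  24 → (30, 'eddfafca')
  25 → (22, 'effffebbeddfafca')
  26 → (13, 'egbafcacaeffffebbeddfafca')
  27 → (7, 'faafbgegbafcacaeffffebbeddfafca')
  28 → (33, 'fafca')
  29 → (10, 'fbgegbafcacaeffffebbeddfafca')
  30 → (35, 'fca')
  31 → (17, 'fcacaeffffebbeddfafca')
  32 → (26, 'febbeddfafca')
  33 → (25, 'ffebbeddfafca')
  34 → (24, 'fffebbeddfafca')
  35 → (23, 'ffffebbeddfafca')
  36 → (14, 'gbafcacaeffffebbeddfafca')
  37 → (12, 'gegbafcacaeffffebbeddfafca')

[37, 8, 19, 4, 21, 9, 34, 16, 15, 28, 29, 11, 36, 18, 3, 20, 1, 6, 0, 31, 32, 27, 2, 5, 30, 22, 13, 7, 33, 10, 35, 17, 26, 25, 24, 23, 14, 12]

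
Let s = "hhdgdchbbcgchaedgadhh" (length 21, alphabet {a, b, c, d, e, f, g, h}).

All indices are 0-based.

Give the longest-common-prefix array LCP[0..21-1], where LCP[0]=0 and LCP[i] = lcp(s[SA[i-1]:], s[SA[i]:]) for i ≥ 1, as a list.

sorted suffixes:
  #0 SA[0]=17  'adhh'
  #1 SA[1]=13  'aedgadhh'
  #2 SA[2]=7  'bbcgchaedgadhh'
  #3 SA[3]=8  'bcgchaedgadhh'
  #4 SA[4]=9  'cgchaedgadhh'
  #5 SA[5]=11  'chaedgadhh'
  #6 SA[6]=5  'chbbcgchaedgadhh'
  #7 SA[7]=4  'dchbbcgchaedgadhh'
  #8 SA[8]=15  'dgadhh'
  #9 SA[9]=2  'dgdchbbcgchaedgadhh'
  #10 SA[10]=18  'dhh'
  #11 SA[11]=14  'edgadhh'
  #12 SA[12]=16  'gadhh'
  #13 SA[13]=10  'gchaedgadhh'
  #14 SA[14]=3  'gdchbbcgchaedgadhh'
  #15 SA[15]=20  'h'
  #16 SA[16]=12  'haedgadhh'
  #17 SA[17]=6  'hbbcgchaedgadhh'
  #18 SA[18]=1  'hdgdchbbcgchaedgadhh'
  #19 SA[19]=19  'hh'
  #20 SA[20]=0  'hhdgdchbbcgchaedgadhh'

SA = [17, 13, 7, 8, 9, 11, 5, 4, 15, 2, 18, 14, 16, 10, 3, 20, 12, 6, 1, 19, 0]
i: (SA[i-1],SA[i]) lcp shared
  1: (17,13) 1 'a'
  2: (13,7) 0 ''
  3: (7,8) 1 'b'
  4: (8,9) 0 ''
  5: (9,11) 1 'c'
  6: (11,5) 2 'ch'
  7: (5,4) 0 ''
  8: (4,15) 1 'd'
  9: (15,2) 2 'dg'
  10: (2,18) 1 'd'
  11: (18,14) 0 ''
  12: (14,16) 0 ''
  13: (16,10) 1 'g'
  14: (10,3) 1 'g'
  15: (3,20) 0 ''
  16: (20,12) 1 'h'
  17: (12,6) 1 'h'
  18: (6,1) 1 'h'
  19: (1,19) 1 'h'
  20: (19,0) 2 'hh'

[0, 1, 0, 1, 0, 1, 2, 0, 1, 2, 1, 0, 0, 1, 1, 0, 1, 1, 1, 1, 2]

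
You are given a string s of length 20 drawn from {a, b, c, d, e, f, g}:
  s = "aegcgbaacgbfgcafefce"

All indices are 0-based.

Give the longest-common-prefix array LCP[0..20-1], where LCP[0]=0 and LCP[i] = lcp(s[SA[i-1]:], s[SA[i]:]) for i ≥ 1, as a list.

[0, 1, 1, 1, 0, 1, 0, 1, 1, 3, 0, 1, 1, 0, 1, 1, 0, 2, 1, 2]

rank | idx | suffix
   0 |   6 | aacgbfgcafefce
   1 |   7 | acgbfgcafefce
   2 |   0 | aegcgbaacgbfgcafefce
   3 |  14 | afefce
   4 |   5 | baacgbfgcafefce
   5 |  10 | bfgcafefce
   6 |  13 | cafefce
   7 |  18 | ce
   8 |   3 | cgbaacgbfgcafefce
   9 |   8 | cgbfgcafefce
  10 |  19 | e
  11 |  16 | efce
  12 |   1 | egcgbaacgbfgcafefce
  13 |  17 | fce
  14 |  15 | fefce
  15 |  11 | fgcafefce
  16 |   4 | gbaacgbfgcafefce
  17 |   9 | gbfgcafefce
  18 |  12 | gcafefce
  19 |   2 | gcgbaacgbfgcafefce

SA = [6, 7, 0, 14, 5, 10, 13, 18, 3, 8, 19, 16, 1, 17, 15, 11, 4, 9, 12, 2]
[i] adj suffixes → lcp
  [1] 6/7 → 1 ('a')
  [2] 7/0 → 1 ('a')
  [3] 0/14 → 1 ('a')
  [4] 14/5 → 0 ('')
  [5] 5/10 → 1 ('b')
  [6] 10/13 → 0 ('')
  [7] 13/18 → 1 ('c')
  [8] 18/3 → 1 ('c')
  [9] 3/8 → 3 ('cgb')
  [10] 8/19 → 0 ('')
  [11] 19/16 → 1 ('e')
  [12] 16/1 → 1 ('e')
  [13] 1/17 → 0 ('')
  [14] 17/15 → 1 ('f')
  [15] 15/11 → 1 ('f')
  [16] 11/4 → 0 ('')
  [17] 4/9 → 2 ('gb')
  [18] 9/12 → 1 ('g')
  [19] 12/2 → 2 ('gc')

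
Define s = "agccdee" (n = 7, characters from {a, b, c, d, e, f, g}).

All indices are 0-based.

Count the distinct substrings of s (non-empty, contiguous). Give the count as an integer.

26

rank→(start, suffix):
  0 → (0, 'agccdee')
  1 → (2, 'ccdee')
  2 → (3, 'cdee')
  3 → (4, 'dee')
  4 → (6, 'e')
  5 → (5, 'ee')
  6 → (1, 'gccdee')

SA = [0, 2, 3, 4, 6, 5, 1]
i: (SA[i-1],SA[i]) lcp shared
  1: (0,2) 0 ''
  2: (2,3) 1 'c'
  3: (3,4) 0 ''
  4: (4,6) 0 ''
  5: (6,5) 1 'e'
  6: (5,1) 0 ''

n(n+1)/2 = 7·8/2 = 28
Σ LCP = 0 + 0 + 1 + 0 + 0 + 1 + 0 = 2
distinct = 28 − 2 = 26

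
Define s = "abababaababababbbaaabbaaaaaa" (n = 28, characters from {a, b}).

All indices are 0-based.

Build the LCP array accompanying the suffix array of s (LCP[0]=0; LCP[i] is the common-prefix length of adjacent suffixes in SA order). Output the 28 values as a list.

[0, 1, 2, 3, 4, 5, 3, 2, 3, 1, 3, 5, 7, 6, 4, 2, 3, 0, 4, 3, 2, 4, 6, 5, 3, 1, 5, 2]

rank | idx | suffix
   0 |  27 | a
   1 |  26 | aa
   2 |  25 | aaa
   3 |  24 | aaaa
   4 |  23 | aaaaa
   5 |  22 | aaaaaa
   6 |  17 | aaabbaaaaaa
   7 |   6 | aababababbbaaabbaaaaaa
   8 |  18 | aabbaaaaaa
   9 |   4 | abaababababbbaaabbaaaaaa
  10 |   2 | ababaababababbbaaabbaaaaaa
  11 |   0 | abababaababababbbaaabbaaaaaa
  12 |   7 | ababababbbaaabbaaaaaa
  13 |   9 | abababbbaaabbaaaaaa
  14 |  11 | ababbbaaabbaaaaaa
  15 |  19 | abbaaaaaa
  16 |  13 | abbbaaabbaaaaaa
  17 |  21 | baaaaaa
  18 |  16 | baaabbaaaaaa
  19 |   5 | baababababbbaaabbaaaaaa
  20 |   3 | babaababababbbaaabbaaaaaa
  21 |   1 | bababaababababbbaaabbaaaaaa
  22 |   8 | babababbbaaabbaaaaaa
  23 |  10 | bababbbaaabbaaaaaa
  24 |  12 | babbbaaabbaaaaaa
  25 |  20 | bbaaaaaa
  26 |  15 | bbaaabbaaaaaa
  27 |  14 | bbbaaabbaaaaaa

SA = [27, 26, 25, 24, 23, 22, 17, 6, 18, 4, 2, 0, 7, 9, 11, 19, 13, 21, 16, 5, 3, 1, 8, 10, 12, 20, 15, 14]
rank  pair      lcp
   1  s[27:],s[26:]  1  'a'
   2  s[26:],s[25:]  2  'aa'
   3  s[25:],s[24:]  3  'aaa'
   4  s[24:],s[23:]  4  'aaaa'
   5  s[23:],s[22:]  5  'aaaaa'
   6  s[22:],s[17:]  3  'aaa'
   7  s[17:],s[6:]  2  'aa'
   8  s[6:],s[18:]  3  'aab'
   9  s[18:],s[4:]  1  'a'
  10  s[4:],s[2:]  3  'aba'
  11  s[2:],s[0:]  5  'ababa'
  12  s[0:],s[7:]  7  'abababa'
  13  s[7:],s[9:]  6  'ababab'
  14  s[9:],s[11:]  4  'abab'
  15  s[11:],s[19:]  2  'ab'
  16  s[19:],s[13:]  3  'abb'
  17  s[13:],s[21:]  0  ''
  18  s[21:],s[16:]  4  'baaa'
  19  s[16:],s[5:]  3  'baa'
  20  s[5:],s[3:]  2  'ba'
  21  s[3:],s[1:]  4  'baba'
  22  s[1:],s[8:]  6  'bababa'
  23  s[8:],s[10:]  5  'babab'
  24  s[10:],s[12:]  3  'bab'
  25  s[12:],s[20:]  1  'b'
  26  s[20:],s[15:]  5  'bbaaa'
  27  s[15:],s[14:]  2  'bb'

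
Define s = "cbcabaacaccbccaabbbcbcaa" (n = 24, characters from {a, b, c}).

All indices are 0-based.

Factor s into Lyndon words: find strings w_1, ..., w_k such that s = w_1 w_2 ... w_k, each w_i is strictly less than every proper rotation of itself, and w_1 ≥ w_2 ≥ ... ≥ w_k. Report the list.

["c", "bc", "ab", "aacaccbcc", "aabbbcbc", "a", "a"]

emit factor 1: 'c' (i=0, period=1)
emit factor 2: 'bc' (i=1, period=2)
emit factor 3: 'ab' (i=3, period=2)
emit factor 4: 'aacaccbcc' (i=5, period=9)
emit factor 5: 'aabbbcbc' (i=14, period=8)
emit factor 6: 'a' (i=22, period=1)
emit factor 7: 'a' (i=23, period=1)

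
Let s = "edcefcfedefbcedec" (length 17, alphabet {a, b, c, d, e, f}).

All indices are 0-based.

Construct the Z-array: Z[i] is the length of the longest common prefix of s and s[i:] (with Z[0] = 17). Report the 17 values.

[17, 0, 0, 1, 0, 0, 0, 2, 0, 1, 0, 0, 0, 2, 0, 1, 0]

Z[0]=17
i=1: outside box; Z[1]=0
i=2: outside box; Z[2]=0
i=3: outside box; Z[3]=1 grow→box=[3,4)
i=4: outside box; Z[4]=0
i=5: outside box; Z[5]=0
i=6: outside box; Z[6]=0
i=7: outside box; Z[7]=2 grow→box=[7,9)
i=8: min(r-i=1, Z[1]=0)=0; Z[8]=0
i=9: outside box; Z[9]=1 grow→box=[9,10)
i=10: outside box; Z[10]=0
i=11: outside box; Z[11]=0
i=12: outside box; Z[12]=0
i=13: outside box; Z[13]=2 grow→box=[13,15)
i=14: min(r-i=1, Z[1]=0)=0; Z[14]=0
i=15: outside box; Z[15]=1 grow→box=[15,16)
i=16: outside box; Z[16]=0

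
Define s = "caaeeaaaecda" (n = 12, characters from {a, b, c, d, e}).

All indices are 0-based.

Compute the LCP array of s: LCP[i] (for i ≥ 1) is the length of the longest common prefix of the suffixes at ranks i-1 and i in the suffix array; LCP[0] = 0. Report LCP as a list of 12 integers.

rank→(start, suffix):
  0 → (11, 'a')
  1 → (5, 'aaaecda')
  2 → (6, 'aaecda')
  3 → (1, 'aaeeaaaecda')
  4 → (7, 'aecda')
  5 → (2, 'aeeaaaecda')
  6 → (0, 'caaeeaaaecda')
  7 → (9, 'cda')
  8 → (10, 'da')
  9 → (4, 'eaaaecda')
  10 → (8, 'ecda')
  11 → (3, 'eeaaaecda')

SA = [11, 5, 6, 1, 7, 2, 0, 9, 10, 4, 8, 3]
[i] adj suffixes → lcp
  [1] 11/5 → 1 ('a')
  [2] 5/6 → 2 ('aa')
  [3] 6/1 → 3 ('aae')
  [4] 1/7 → 1 ('a')
  [5] 7/2 → 2 ('ae')
  [6] 2/0 → 0 ('')
  [7] 0/9 → 1 ('c')
  [8] 9/10 → 0 ('')
  [9] 10/4 → 0 ('')
  [10] 4/8 → 1 ('e')
  [11] 8/3 → 1 ('e')

[0, 1, 2, 3, 1, 2, 0, 1, 0, 0, 1, 1]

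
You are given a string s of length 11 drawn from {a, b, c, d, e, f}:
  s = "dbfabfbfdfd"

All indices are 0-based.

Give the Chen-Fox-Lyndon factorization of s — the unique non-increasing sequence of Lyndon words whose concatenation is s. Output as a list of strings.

emit factor 1: 'd' (i=0, period=1)
emit factor 2: 'bf' (i=1, period=2)
emit factor 3: 'abfbfdfd' (i=3, period=8)

["d", "bf", "abfbfdfd"]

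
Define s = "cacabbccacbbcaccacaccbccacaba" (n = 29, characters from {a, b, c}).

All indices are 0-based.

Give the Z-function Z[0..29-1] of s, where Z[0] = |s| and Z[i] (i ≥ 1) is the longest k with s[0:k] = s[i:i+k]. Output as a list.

[29, 0, 2, 0, 0, 0, 1, 3, 0, 1, 0, 0, 3, 0, 1, 4, 0, 3, 0, 1, 1, 0, 1, 5, 0, 2, 0, 0, 0]

Z[0]=29
i=1: outside box; Z[1]=0
i=2: outside box; Z[2]=2 extend→box=[2,4)
i=3: min(r-i=1, Z[1]=0)=0; Z[3]=0
i=4: outside box; Z[4]=0
i=5: outside box; Z[5]=0
i=6: outside box; Z[6]=1 extend→box=[6,7)
i=7: outside box; Z[7]=3 extend→box=[7,10)
i=8: min(r-i=2, Z[1]=0)=0; Z[8]=0
i=9: min(r-i=1, Z[2]=2)=1; Z[9]=1
i=10: outside box; Z[10]=0
i=11: outside box; Z[11]=0
i=12: outside box; Z[12]=3 extend→box=[12,15)
i=13: min(r-i=2, Z[1]=0)=0; Z[13]=0
i=14: min(r-i=1, Z[2]=2)=1; Z[14]=1
i=15: outside box; Z[15]=4 extend→box=[15,19)
i=16: min(r-i=3, Z[1]=0)=0; Z[16]=0
i=17: min(r-i=2, Z[2]=2)=2; Z[17]=3 extend→box=[17,20)
i=18: min(r-i=2, Z[1]=0)=0; Z[18]=0
i=19: min(r-i=1, Z[2]=2)=1; Z[19]=1
i=20: outside box; Z[20]=1 extend→box=[20,21)
i=21: outside box; Z[21]=0
i=22: outside box; Z[22]=1 extend→box=[22,23)
i=23: outside box; Z[23]=5 extend→box=[23,28)
i=24: min(r-i=4, Z[1]=0)=0; Z[24]=0
i=25: min(r-i=3, Z[2]=2)=2; Z[25]=2
i=26: min(r-i=2, Z[3]=0)=0; Z[26]=0
i=27: min(r-i=1, Z[4]=0)=0; Z[27]=0
i=28: outside box; Z[28]=0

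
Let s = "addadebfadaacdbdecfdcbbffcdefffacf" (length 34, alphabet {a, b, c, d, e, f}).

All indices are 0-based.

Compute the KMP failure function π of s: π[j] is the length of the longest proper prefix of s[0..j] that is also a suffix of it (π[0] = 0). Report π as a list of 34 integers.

[0, 0, 0, 1, 2, 0, 0, 0, 1, 2, 1, 1, 0, 0, 0, 0, 0, 0, 0, 0, 0, 0, 0, 0, 0, 0, 0, 0, 0, 0, 0, 1, 0, 0]

π[0] = 0
j=1 s[j]='d': π[1]=0 (border '')
j=2 s[j]='d': π[2]=0 (border '')
j=3 s[j]='a': π[3]=1 (border 'a')
j=4 s[j]='d': π[4]=2 (border 'ad')
j=5 s[j]='e': k: 2→0; π[5]=0 (border '')
j=6 s[j]='b': π[6]=0 (border '')
j=7 s[j]='f': π[7]=0 (border '')
j=8 s[j]='a': π[8]=1 (border 'a')
j=9 s[j]='d': π[9]=2 (border 'ad')
j=10 s[j]='a': k: 2→0; π[10]=1 (border 'a')
j=11 s[j]='a': k: 1→0; π[11]=1 (border 'a')
j=12 s[j]='c': k: 1→0; π[12]=0 (border '')
j=13 s[j]='d': π[13]=0 (border '')
j=14 s[j]='b': π[14]=0 (border '')
j=15 s[j]='d': π[15]=0 (border '')
j=16 s[j]='e': π[16]=0 (border '')
j=17 s[j]='c': π[17]=0 (border '')
j=18 s[j]='f': π[18]=0 (border '')
j=19 s[j]='d': π[19]=0 (border '')
j=20 s[j]='c': π[20]=0 (border '')
j=21 s[j]='b': π[21]=0 (border '')
j=22 s[j]='b': π[22]=0 (border '')
j=23 s[j]='f': π[23]=0 (border '')
j=24 s[j]='f': π[24]=0 (border '')
j=25 s[j]='c': π[25]=0 (border '')
j=26 s[j]='d': π[26]=0 (border '')
j=27 s[j]='e': π[27]=0 (border '')
j=28 s[j]='f': π[28]=0 (border '')
j=29 s[j]='f': π[29]=0 (border '')
j=30 s[j]='f': π[30]=0 (border '')
j=31 s[j]='a': π[31]=1 (border 'a')
j=32 s[j]='c': k: 1→0; π[32]=0 (border '')
j=33 s[j]='f': π[33]=0 (border '')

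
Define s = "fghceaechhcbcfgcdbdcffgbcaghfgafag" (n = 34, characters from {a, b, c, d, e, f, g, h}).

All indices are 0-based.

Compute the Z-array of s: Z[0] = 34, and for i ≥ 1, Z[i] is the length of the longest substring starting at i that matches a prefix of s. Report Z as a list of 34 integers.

[34, 0, 0, 0, 0, 0, 0, 0, 0, 0, 0, 0, 0, 2, 0, 0, 0, 0, 0, 0, 1, 2, 0, 0, 0, 0, 0, 0, 2, 0, 0, 1, 0, 0]

Z[0]=34
i=1: fresh scan; Z[1]=0
i=2: fresh scan; Z[2]=0
i=3: fresh scan; Z[3]=0
i=4: fresh scan; Z[4]=0
i=5: fresh scan; Z[5]=0
i=6: fresh scan; Z[6]=0
i=7: fresh scan; Z[7]=0
i=8: fresh scan; Z[8]=0
i=9: fresh scan; Z[9]=0
i=10: fresh scan; Z[10]=0
i=11: fresh scan; Z[11]=0
i=12: fresh scan; Z[12]=0
i=13: fresh scan; Z[13]=2 grow→box=[13,15)
i=14: min(r-i=1, Z[1]=0)=0; Z[14]=0
i=15: fresh scan; Z[15]=0
i=16: fresh scan; Z[16]=0
i=17: fresh scan; Z[17]=0
i=18: fresh scan; Z[18]=0
i=19: fresh scan; Z[19]=0
i=20: fresh scan; Z[20]=1 grow→box=[20,21)
i=21: fresh scan; Z[21]=2 grow→box=[21,23)
i=22: min(r-i=1, Z[1]=0)=0; Z[22]=0
i=23: fresh scan; Z[23]=0
i=24: fresh scan; Z[24]=0
i=25: fresh scan; Z[25]=0
i=26: fresh scan; Z[26]=0
i=27: fresh scan; Z[27]=0
i=28: fresh scan; Z[28]=2 grow→box=[28,30)
i=29: min(r-i=1, Z[1]=0)=0; Z[29]=0
i=30: fresh scan; Z[30]=0
i=31: fresh scan; Z[31]=1 grow→box=[31,32)
i=32: fresh scan; Z[32]=0
i=33: fresh scan; Z[33]=0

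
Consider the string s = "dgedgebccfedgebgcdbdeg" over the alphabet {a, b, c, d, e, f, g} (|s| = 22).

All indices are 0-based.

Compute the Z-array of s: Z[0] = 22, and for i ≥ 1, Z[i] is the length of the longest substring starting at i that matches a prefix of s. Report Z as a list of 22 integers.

Z[0]=22
i=1: outside box; Z[1]=0
i=2: outside box; Z[2]=0
i=3: outside box; Z[3]=3 grow→box=[3,6)
i=4: min(r-i=2, Z[1]=0)=0; Z[4]=0
i=5: min(r-i=1, Z[2]=0)=0; Z[5]=0
i=6: outside box; Z[6]=0
i=7: outside box; Z[7]=0
i=8: outside box; Z[8]=0
i=9: outside box; Z[9]=0
i=10: outside box; Z[10]=0
i=11: outside box; Z[11]=3 grow→box=[11,14)
i=12: min(r-i=2, Z[1]=0)=0; Z[12]=0
i=13: min(r-i=1, Z[2]=0)=0; Z[13]=0
i=14: outside box; Z[14]=0
i=15: outside box; Z[15]=0
i=16: outside box; Z[16]=0
i=17: outside box; Z[17]=1 grow→box=[17,18)
i=18: outside box; Z[18]=0
i=19: outside box; Z[19]=1 grow→box=[19,20)
i=20: outside box; Z[20]=0
i=21: outside box; Z[21]=0

[22, 0, 0, 3, 0, 0, 0, 0, 0, 0, 0, 3, 0, 0, 0, 0, 0, 1, 0, 1, 0, 0]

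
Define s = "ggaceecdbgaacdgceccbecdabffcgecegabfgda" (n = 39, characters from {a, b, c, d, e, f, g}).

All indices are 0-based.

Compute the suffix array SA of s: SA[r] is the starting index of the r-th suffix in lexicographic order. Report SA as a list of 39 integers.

rank→(start, suffix):
  0 → (38, 'a')
  1 → (10, 'aacdgceccbecdabffcgecegabfgda')
  2 → (23, 'abffcgecegabfgda')
  3 → (33, 'abfgda')
  4 → (11, 'acdgceccbecdabffcgecegabfgda')
  5 → (2, 'aceecdbgaacdgceccbecdabffcgecegabfgda')
  6 → (19, 'becdabffcgecegabfgda')
  7 → (24, 'bffcgecegabfgda')
  8 → (34, 'bfgda')
  9 → (8, 'bgaacdgceccbecdabffcgecegabfgda')
  10 → (18, 'cbecdabffcgecegabfgda')
  11 → (17, 'ccbecdabffcgecegabfgda')
  12 → (21, 'cdabffcgecegabfgda')
  13 → (6, 'cdbgaacdgceccbecdabffcgecegabfgda')
  14 → (12, 'cdgceccbecdabffcgecegabfgda')
  15 → (15, 'ceccbecdabffcgecegabfgda')
  16 → (3, 'ceecdbgaacdgceccbecdabffcgecegabfgda')
  17 → (30, 'cegabfgda')
  18 → (27, 'cgecegabfgda')
  19 → (37, 'da')
  20 → (22, 'dabffcgecegabfgda')
  21 → (7, 'dbgaacdgceccbecdabffcgecegabfgda')
  22 → (13, 'dgceccbecdabffcgecegabfgda')
  23 → (16, 'eccbecdabffcgecegabfgda')
  24 → (20, 'ecdabffcgecegabfgda')
  25 → (5, 'ecdbgaacdgceccbecdabffcgecegabfgda')
  26 → (29, 'ecegabfgda')
  27 → (4, 'eecdbgaacdgceccbecdabffcgecegabfgda')
  28 → (31, 'egabfgda')
  29 → (26, 'fcgecegabfgda')
  30 → (25, 'ffcgecegabfgda')
  31 → (35, 'fgda')
  32 → (9, 'gaacdgceccbecdabffcgecegabfgda')
  33 → (32, 'gabfgda')
  34 → (1, 'gaceecdbgaacdgceccbecdabffcgecegabfgda')
  35 → (14, 'gceccbecdabffcgecegabfgda')
  36 → (36, 'gda')
  37 → (28, 'gecegabfgda')
  38 → (0, 'ggaceecdbgaacdgceccbecdabffcgecegabfgda')

[38, 10, 23, 33, 11, 2, 19, 24, 34, 8, 18, 17, 21, 6, 12, 15, 3, 30, 27, 37, 22, 7, 13, 16, 20, 5, 29, 4, 31, 26, 25, 35, 9, 32, 1, 14, 36, 28, 0]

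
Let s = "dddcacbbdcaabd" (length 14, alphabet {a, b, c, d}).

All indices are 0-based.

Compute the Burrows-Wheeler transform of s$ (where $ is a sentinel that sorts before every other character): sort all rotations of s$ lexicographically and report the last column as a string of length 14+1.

dcaccabddabbdd$

rank  rotation         last
    0  $dddcacbbdcaabd  d
    1  aabd$dddcacbbdc  c
    2  abd$dddcacbbdca  a
    3  acbbdcaabd$dddc  c
    4  bbdcaabd$dddcac  c
    5  bd$dddcacbbdcaa  a
    6  bdcaabd$dddcacb  b
    7  caabd$dddcacbbd  d
    8  cacbbdcaabd$ddd  d
    9  cbbdcaabd$dddca  a
   10  d$dddcacbbdcaab  b
   11  dcaabd$dddcacbb  b
   12  dcacbbdcaabd$dd  d
   13  ddcacbbdcaabd$d  d
   14  dddcacbbdcaabd$  $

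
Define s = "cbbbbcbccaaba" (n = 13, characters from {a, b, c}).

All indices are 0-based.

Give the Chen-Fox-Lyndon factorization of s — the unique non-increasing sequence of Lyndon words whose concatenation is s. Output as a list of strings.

emit factor 1: 'c' (i=0, period=1)
emit factor 2: 'bbbbcbcc' (i=1, period=8)
emit factor 3: 'aab' (i=9, period=3)
emit factor 4: 'a' (i=12, period=1)

["c", "bbbbcbcc", "aab", "a"]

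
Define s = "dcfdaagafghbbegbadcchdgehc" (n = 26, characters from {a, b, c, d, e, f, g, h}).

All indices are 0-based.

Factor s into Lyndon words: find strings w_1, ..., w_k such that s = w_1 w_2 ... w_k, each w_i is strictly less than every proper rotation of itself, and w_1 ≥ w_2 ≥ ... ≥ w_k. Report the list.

emit factor 1: 'd' (i=0, period=1)
emit factor 2: 'cfd' (i=1, period=3)
emit factor 3: 'aagafghbbegbadcchdgehc' (i=4, period=22)

["d", "cfd", "aagafghbbegbadcchdgehc"]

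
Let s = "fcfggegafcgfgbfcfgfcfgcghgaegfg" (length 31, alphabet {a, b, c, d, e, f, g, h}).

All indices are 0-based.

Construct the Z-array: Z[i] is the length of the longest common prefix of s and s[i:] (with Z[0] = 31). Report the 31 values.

Z[0]=31
i=1: outside box; Z[1]=0
i=2: outside box; Z[2]=1 extend→box=[2,3)
i=3: outside box; Z[3]=0
i=4: outside box; Z[4]=0
i=5: outside box; Z[5]=0
i=6: outside box; Z[6]=0
i=7: outside box; Z[7]=0
i=8: outside box; Z[8]=2 extend→box=[8,10)
i=9: min(r-i=1, Z[1]=0)=0; Z[9]=0
i=10: outside box; Z[10]=0
i=11: outside box; Z[11]=1 extend→box=[11,12)
i=12: outside box; Z[12]=0
i=13: outside box; Z[13]=0
i=14: outside box; Z[14]=4 extend→box=[14,18)
i=15: min(r-i=3, Z[1]=0)=0; Z[15]=0
i=16: min(r-i=2, Z[2]=1)=1; Z[16]=1
i=17: min(r-i=1, Z[3]=0)=0; Z[17]=0
i=18: outside box; Z[18]=4 extend→box=[18,22)
i=19: min(r-i=3, Z[1]=0)=0; Z[19]=0
i=20: min(r-i=2, Z[2]=1)=1; Z[20]=1
i=21: min(r-i=1, Z[3]=0)=0; Z[21]=0
i=22: outside box; Z[22]=0
i=23: outside box; Z[23]=0
i=24: outside box; Z[24]=0
i=25: outside box; Z[25]=0
i=26: outside box; Z[26]=0
i=27: outside box; Z[27]=0
i=28: outside box; Z[28]=0
i=29: outside box; Z[29]=1 extend→box=[29,30)
i=30: outside box; Z[30]=0

[31, 0, 1, 0, 0, 0, 0, 0, 2, 0, 0, 1, 0, 0, 4, 0, 1, 0, 4, 0, 1, 0, 0, 0, 0, 0, 0, 0, 0, 1, 0]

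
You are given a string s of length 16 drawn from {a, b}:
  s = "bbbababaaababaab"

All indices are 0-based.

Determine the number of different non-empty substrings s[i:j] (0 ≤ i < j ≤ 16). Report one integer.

97

sorted suffixes:
  #0 SA[0]=7  'aaababaab'
  #1 SA[1]=13  'aab'
  #2 SA[2]=8  'aababaab'
  #3 SA[3]=14  'ab'
  #4 SA[4]=5  'abaaababaab'
  #5 SA[5]=11  'abaab'
  #6 SA[6]=3  'ababaaababaab'
  #7 SA[7]=9  'ababaab'
  #8 SA[8]=15  'b'
  #9 SA[9]=6  'baaababaab'
  #10 SA[10]=12  'baab'
  #11 SA[11]=4  'babaaababaab'
  #12 SA[12]=10  'babaab'
  #13 SA[13]=2  'bababaaababaab'
  #14 SA[14]=1  'bbababaaababaab'
  #15 SA[15]=0  'bbbababaaababaab'

SA = [7, 13, 8, 14, 5, 11, 3, 9, 15, 6, 12, 4, 10, 2, 1, 0]
[i] adj suffixes → lcp
  [1] 7/13 → 2 ('aa')
  [2] 13/8 → 3 ('aab')
  [3] 8/14 → 1 ('a')
  [4] 14/5 → 2 ('ab')
  [5] 5/11 → 4 ('abaa')
  [6] 11/3 → 3 ('aba')
  [7] 3/9 → 6 ('ababaa')
  [8] 9/15 → 0 ('')
  [9] 15/6 → 1 ('b')
  [10] 6/12 → 3 ('baa')
  [11] 12/4 → 2 ('ba')
  [12] 4/10 → 5 ('babaa')
  [13] 10/2 → 4 ('baba')
  [14] 2/1 → 1 ('b')
  [15] 1/0 → 2 ('bb')

n(n+1)/2 = 16·17/2 = 136
Σ LCP = 0 + 2 + 3 + 1 + 2 + 4 + 3 + 6 + 0 + 1 + 3 + 2 + 5 + 4 + 1 + 2 = 39
distinct = 136 − 39 = 97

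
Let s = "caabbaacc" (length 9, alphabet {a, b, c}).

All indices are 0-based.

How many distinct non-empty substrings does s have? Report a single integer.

rank | idx | suffix
   0 |   1 | aabbaacc
   1 |   5 | aacc
   2 |   2 | abbaacc
   3 |   6 | acc
   4 |   4 | baacc
   5 |   3 | bbaacc
   6 |   8 | c
   7 |   0 | caabbaacc
   8 |   7 | cc

SA = [1, 5, 2, 6, 4, 3, 8, 0, 7]
i: (SA[i-1],SA[i]) lcp shared
  1: (1,5) 2 'aa'
  2: (5,2) 1 'a'
  3: (2,6) 1 'a'
  4: (6,4) 0 ''
  5: (4,3) 1 'b'
  6: (3,8) 0 ''
  7: (8,0) 1 'c'
  8: (0,7) 1 'c'

n(n+1)/2 = 9·10/2 = 45
Σ LCP = 0 + 2 + 1 + 1 + 0 + 1 + 0 + 1 + 1 = 7
distinct = 45 − 7 = 38

38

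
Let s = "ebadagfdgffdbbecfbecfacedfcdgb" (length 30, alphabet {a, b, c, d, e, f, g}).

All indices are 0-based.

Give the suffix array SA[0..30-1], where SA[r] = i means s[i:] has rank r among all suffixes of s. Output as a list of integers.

rank | idx | suffix
   0 |  21 | acedfcdgb
   1 |   2 | adagfdgffdbbecfbecfacedfcdgb
   2 |   4 | agfdgffdbbecfbecfacedfcdgb
   3 |  29 | b
   4 |   1 | badagfdgffdbbecfbecfacedfcdgb
   5 |  12 | bbecfbecfacedfcdgb
   6 |  17 | becfacedfcdgb
   7 |  13 | becfbecfacedfcdgb
   8 |  26 | cdgb
   9 |  22 | cedfcdgb
  10 |  19 | cfacedfcdgb
  11 |  15 | cfbecfacedfcdgb
  12 |   3 | dagfdgffdbbecfbecfacedfcdgb
  13 |  11 | dbbecfbecfacedfcdgb
  14 |  24 | dfcdgb
  15 |  27 | dgb
  16 |   7 | dgffdbbecfbecfacedfcdgb
  17 |   0 | ebadagfdgffdbbecfbecfacedfcdgb
  18 |  18 | ecfacedfcdgb
  19 |  14 | ecfbecfacedfcdgb
  20 |  23 | edfcdgb
  21 |  20 | facedfcdgb
  22 |  16 | fbecfacedfcdgb
  23 |  25 | fcdgb
  24 |  10 | fdbbecfbecfacedfcdgb
  25 |   6 | fdgffdbbecfbecfacedfcdgb
  26 |   9 | ffdbbecfbecfacedfcdgb
  27 |  28 | gb
  28 |   5 | gfdgffdbbecfbecfacedfcdgb
  29 |   8 | gffdbbecfbecfacedfcdgb

[21, 2, 4, 29, 1, 12, 17, 13, 26, 22, 19, 15, 3, 11, 24, 27, 7, 0, 18, 14, 23, 20, 16, 25, 10, 6, 9, 28, 5, 8]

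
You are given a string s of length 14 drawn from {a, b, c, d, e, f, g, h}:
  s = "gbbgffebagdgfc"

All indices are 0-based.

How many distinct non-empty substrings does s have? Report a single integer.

rank | idx | suffix
   0 |   8 | agdgfc
   1 |   7 | bagdgfc
   2 |   1 | bbgffebagdgfc
   3 |   2 | bgffebagdgfc
   4 |  13 | c
   5 |  10 | dgfc
   6 |   6 | ebagdgfc
   7 |  12 | fc
   8 |   5 | febagdgfc
   9 |   4 | ffebagdgfc
  10 |   0 | gbbgffebagdgfc
  11 |   9 | gdgfc
  12 |  11 | gfc
  13 |   3 | gffebagdgfc

SA = [8, 7, 1, 2, 13, 10, 6, 12, 5, 4, 0, 9, 11, 3]
[i] adj suffixes → lcp
  [1] 8/7 → 0 ('')
  [2] 7/1 → 1 ('b')
  [3] 1/2 → 1 ('b')
  [4] 2/13 → 0 ('')
  [5] 13/10 → 0 ('')
  [6] 10/6 → 0 ('')
  [7] 6/12 → 0 ('')
  [8] 12/5 → 1 ('f')
  [9] 5/4 → 1 ('f')
  [10] 4/0 → 0 ('')
  [11] 0/9 → 1 ('g')
  [12] 9/11 → 1 ('g')
  [13] 11/3 → 2 ('gf')

n(n+1)/2 = 14·15/2 = 105
Σ LCP = 0 + 0 + 1 + 1 + 0 + 0 + 0 + 0 + 1 + 1 + 0 + 1 + 1 + 2 = 8
distinct = 105 − 8 = 97

97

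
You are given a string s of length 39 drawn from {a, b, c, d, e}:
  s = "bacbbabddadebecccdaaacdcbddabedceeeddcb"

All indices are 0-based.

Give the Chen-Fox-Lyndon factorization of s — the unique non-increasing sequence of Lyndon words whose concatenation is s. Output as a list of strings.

["b", "acbb", "abddadebecccd", "aaacdcbddabedceeeddcb"]

emit factor 1: 'b' (i=0, period=1)
emit factor 2: 'acbb' (i=1, period=4)
emit factor 3: 'abddadebecccd' (i=5, period=13)
emit factor 4: 'aaacdcbddabedceeeddcb' (i=18, period=21)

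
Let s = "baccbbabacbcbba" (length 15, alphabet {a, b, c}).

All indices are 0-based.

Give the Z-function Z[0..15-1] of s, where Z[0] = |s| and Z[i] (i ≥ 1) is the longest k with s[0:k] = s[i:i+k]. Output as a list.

[15, 0, 0, 0, 1, 2, 0, 3, 0, 0, 1, 0, 1, 2, 0]

Z[0]=15
i=1: outside box; Z[1]=0
i=2: outside box; Z[2]=0
i=3: outside box; Z[3]=0
i=4: outside box; Z[4]=1 grow→box=[4,5)
i=5: outside box; Z[5]=2 grow→box=[5,7)
i=6: min(r-i=1, Z[1]=0)=0; Z[6]=0
i=7: outside box; Z[7]=3 grow→box=[7,10)
i=8: min(r-i=2, Z[1]=0)=0; Z[8]=0
i=9: min(r-i=1, Z[2]=0)=0; Z[9]=0
i=10: outside box; Z[10]=1 grow→box=[10,11)
i=11: outside box; Z[11]=0
i=12: outside box; Z[12]=1 grow→box=[12,13)
i=13: outside box; Z[13]=2 grow→box=[13,15)
i=14: min(r-i=1, Z[1]=0)=0; Z[14]=0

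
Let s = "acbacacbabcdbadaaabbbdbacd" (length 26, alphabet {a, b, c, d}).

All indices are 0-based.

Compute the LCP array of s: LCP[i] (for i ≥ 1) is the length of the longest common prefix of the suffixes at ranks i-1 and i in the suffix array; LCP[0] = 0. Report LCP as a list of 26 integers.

rank | idx | suffix
   0 |  15 | aaabbbdbacd
   1 |  16 | aabbbdbacd
   2 |  17 | abbbdbacd
   3 |   8 | abcdbadaaabbbdbacd
   4 |   3 | acacbabcdbadaaabbbdbacd
   5 |   5 | acbabcdbadaaabbbdbacd
   6 |   0 | acbacacbabcdbadaaabbbdbacd
   7 |  23 | acd
   8 |  13 | adaaabbbdbacd
   9 |   7 | babcdbadaaabbbdbacd
  10 |   2 | bacacbabcdbadaaabbbdbacd
  11 |  22 | bacd
  12 |  12 | badaaabbbdbacd
  13 |  18 | bbbdbacd
  14 |  19 | bbdbacd
  15 |   9 | bcdbadaaabbbdbacd
  16 |  20 | bdbacd
  17 |   4 | cacbabcdbadaaabbbdbacd
  18 |   6 | cbabcdbadaaabbbdbacd
  19 |   1 | cbacacbabcdbadaaabbbdbacd
  20 |  24 | cd
  21 |  10 | cdbadaaabbbdbacd
  22 |  25 | d
  23 |  14 | daaabbbdbacd
  24 |  21 | dbacd
  25 |  11 | dbadaaabbbdbacd

SA = [15, 16, 17, 8, 3, 5, 0, 23, 13, 7, 2, 22, 12, 18, 19, 9, 20, 4, 6, 1, 24, 10, 25, 14, 21, 11]
rank  pair      lcp
   1  s[15:],s[16:]  2  'aa'
   2  s[16:],s[17:]  1  'a'
   3  s[17:],s[8:]  2  'ab'
   4  s[8:],s[3:]  1  'a'
   5  s[3:],s[5:]  2  'ac'
   6  s[5:],s[0:]  4  'acba'
   7  s[0:],s[23:]  2  'ac'
   8  s[23:],s[13:]  1  'a'
   9  s[13:],s[7:]  0  ''
  10  s[7:],s[2:]  2  'ba'
  11  s[2:],s[22:]  3  'bac'
  12  s[22:],s[12:]  2  'ba'
  13  s[12:],s[18:]  1  'b'
  14  s[18:],s[19:]  2  'bb'
  15  s[19:],s[9:]  1  'b'
  16  s[9:],s[20:]  1  'b'
  17  s[20:],s[4:]  0  ''
  18  s[4:],s[6:]  1  'c'
  19  s[6:],s[1:]  3  'cba'
  20  s[1:],s[24:]  1  'c'
  21  s[24:],s[10:]  2  'cd'
  22  s[10:],s[25:]  0  ''
  23  s[25:],s[14:]  1  'd'
  24  s[14:],s[21:]  1  'd'
  25  s[21:],s[11:]  3  'dba'

[0, 2, 1, 2, 1, 2, 4, 2, 1, 0, 2, 3, 2, 1, 2, 1, 1, 0, 1, 3, 1, 2, 0, 1, 1, 3]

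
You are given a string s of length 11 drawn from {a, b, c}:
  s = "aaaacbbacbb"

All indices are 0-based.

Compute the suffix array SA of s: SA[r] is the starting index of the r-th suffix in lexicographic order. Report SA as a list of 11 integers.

rank | idx | suffix
   0 |   0 | aaaacbbacbb
   1 |   1 | aaacbbacbb
   2 |   2 | aacbbacbb
   3 |   7 | acbb
   4 |   3 | acbbacbb
   5 |  10 | b
   6 |   6 | bacbb
   7 |   9 | bb
   8 |   5 | bbacbb
   9 |   8 | cbb
  10 |   4 | cbbacbb

[0, 1, 2, 7, 3, 10, 6, 9, 5, 8, 4]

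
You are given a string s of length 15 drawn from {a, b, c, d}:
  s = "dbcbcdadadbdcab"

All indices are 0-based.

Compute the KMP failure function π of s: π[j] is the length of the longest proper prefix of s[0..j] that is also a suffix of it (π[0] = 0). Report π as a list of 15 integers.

π[0] = 0
j=1 s[j]='b': π[1]=0 (border '')
j=2 s[j]='c': π[2]=0 (border '')
j=3 s[j]='b': π[3]=0 (border '')
j=4 s[j]='c': π[4]=0 (border '')
j=5 s[j]='d': π[5]=1 (border 'd')
j=6 s[j]='a': k: 1→0; π[6]=0 (border '')
j=7 s[j]='d': π[7]=1 (border 'd')
j=8 s[j]='a': k: 1→0; π[8]=0 (border '')
j=9 s[j]='d': π[9]=1 (border 'd')
j=10 s[j]='b': π[10]=2 (border 'db')
j=11 s[j]='d': k: 2→0; π[11]=1 (border 'd')
j=12 s[j]='c': k: 1→0; π[12]=0 (border '')
j=13 s[j]='a': π[13]=0 (border '')
j=14 s[j]='b': π[14]=0 (border '')

[0, 0, 0, 0, 0, 1, 0, 1, 0, 1, 2, 1, 0, 0, 0]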